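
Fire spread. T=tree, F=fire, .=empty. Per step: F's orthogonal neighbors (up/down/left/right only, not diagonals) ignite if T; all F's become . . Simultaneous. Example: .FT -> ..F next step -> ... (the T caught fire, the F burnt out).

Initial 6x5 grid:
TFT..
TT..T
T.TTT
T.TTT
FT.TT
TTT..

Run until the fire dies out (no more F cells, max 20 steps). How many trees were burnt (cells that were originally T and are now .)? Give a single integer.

Answer: 10

Derivation:
Step 1: +6 fires, +2 burnt (F count now 6)
Step 2: +3 fires, +6 burnt (F count now 3)
Step 3: +1 fires, +3 burnt (F count now 1)
Step 4: +0 fires, +1 burnt (F count now 0)
Fire out after step 4
Initially T: 19, now '.': 21
Total burnt (originally-T cells now '.'): 10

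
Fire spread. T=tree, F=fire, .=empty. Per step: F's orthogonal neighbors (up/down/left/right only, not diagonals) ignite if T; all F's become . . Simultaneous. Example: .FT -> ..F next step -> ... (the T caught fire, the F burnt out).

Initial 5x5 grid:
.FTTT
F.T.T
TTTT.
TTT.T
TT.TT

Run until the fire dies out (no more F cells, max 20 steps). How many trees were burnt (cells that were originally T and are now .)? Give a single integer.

Step 1: +2 fires, +2 burnt (F count now 2)
Step 2: +4 fires, +2 burnt (F count now 4)
Step 3: +4 fires, +4 burnt (F count now 4)
Step 4: +4 fires, +4 burnt (F count now 4)
Step 5: +0 fires, +4 burnt (F count now 0)
Fire out after step 5
Initially T: 17, now '.': 22
Total burnt (originally-T cells now '.'): 14

Answer: 14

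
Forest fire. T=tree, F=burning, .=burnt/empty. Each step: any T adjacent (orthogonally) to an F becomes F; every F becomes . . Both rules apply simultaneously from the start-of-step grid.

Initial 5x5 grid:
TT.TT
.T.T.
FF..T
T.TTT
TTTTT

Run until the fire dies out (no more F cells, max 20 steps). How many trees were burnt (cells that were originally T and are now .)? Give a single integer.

Step 1: +2 fires, +2 burnt (F count now 2)
Step 2: +2 fires, +2 burnt (F count now 2)
Step 3: +2 fires, +2 burnt (F count now 2)
Step 4: +1 fires, +2 burnt (F count now 1)
Step 5: +2 fires, +1 burnt (F count now 2)
Step 6: +2 fires, +2 burnt (F count now 2)
Step 7: +1 fires, +2 burnt (F count now 1)
Step 8: +1 fires, +1 burnt (F count now 1)
Step 9: +0 fires, +1 burnt (F count now 0)
Fire out after step 9
Initially T: 16, now '.': 22
Total burnt (originally-T cells now '.'): 13

Answer: 13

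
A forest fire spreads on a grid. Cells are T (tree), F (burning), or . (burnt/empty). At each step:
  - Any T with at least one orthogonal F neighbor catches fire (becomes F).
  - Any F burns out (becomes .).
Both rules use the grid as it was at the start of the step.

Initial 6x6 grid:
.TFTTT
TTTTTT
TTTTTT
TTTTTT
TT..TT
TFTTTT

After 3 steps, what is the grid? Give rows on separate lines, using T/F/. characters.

Step 1: 6 trees catch fire, 2 burn out
  .F.FTT
  TTFTTT
  TTTTTT
  TTTTTT
  TF..TT
  F.FTTT
Step 2: 7 trees catch fire, 6 burn out
  ....FT
  TF.FTT
  TTFTTT
  TFTTTT
  F...TT
  ...FTT
Step 3: 8 trees catch fire, 7 burn out
  .....F
  F...FT
  TF.FTT
  F.FTTT
  ....TT
  ....FT

.....F
F...FT
TF.FTT
F.FTTT
....TT
....FT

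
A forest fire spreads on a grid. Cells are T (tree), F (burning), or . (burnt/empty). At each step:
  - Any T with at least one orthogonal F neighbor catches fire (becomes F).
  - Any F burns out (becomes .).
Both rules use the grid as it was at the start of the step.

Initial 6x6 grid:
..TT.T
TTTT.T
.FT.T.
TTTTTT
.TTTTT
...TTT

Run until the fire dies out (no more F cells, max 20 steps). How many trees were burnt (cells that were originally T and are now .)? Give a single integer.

Answer: 22

Derivation:
Step 1: +3 fires, +1 burnt (F count now 3)
Step 2: +5 fires, +3 burnt (F count now 5)
Step 3: +4 fires, +5 burnt (F count now 4)
Step 4: +3 fires, +4 burnt (F count now 3)
Step 5: +4 fires, +3 burnt (F count now 4)
Step 6: +2 fires, +4 burnt (F count now 2)
Step 7: +1 fires, +2 burnt (F count now 1)
Step 8: +0 fires, +1 burnt (F count now 0)
Fire out after step 8
Initially T: 24, now '.': 34
Total burnt (originally-T cells now '.'): 22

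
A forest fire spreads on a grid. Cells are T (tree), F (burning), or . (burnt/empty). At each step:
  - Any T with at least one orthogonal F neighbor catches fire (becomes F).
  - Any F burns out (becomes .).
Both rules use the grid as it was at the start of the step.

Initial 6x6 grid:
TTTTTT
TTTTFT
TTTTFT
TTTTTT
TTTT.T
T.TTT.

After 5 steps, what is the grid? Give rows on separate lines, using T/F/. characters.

Step 1: 6 trees catch fire, 2 burn out
  TTTTFT
  TTTF.F
  TTTF.F
  TTTTFT
  TTTT.T
  T.TTT.
Step 2: 6 trees catch fire, 6 burn out
  TTTF.F
  TTF...
  TTF...
  TTTF.F
  TTTT.T
  T.TTT.
Step 3: 6 trees catch fire, 6 burn out
  TTF...
  TF....
  TF....
  TTF...
  TTTF.F
  T.TTT.
Step 4: 6 trees catch fire, 6 burn out
  TF....
  F.....
  F.....
  TF....
  TTF...
  T.TFT.
Step 5: 5 trees catch fire, 6 burn out
  F.....
  ......
  ......
  F.....
  TF....
  T.F.F.

F.....
......
......
F.....
TF....
T.F.F.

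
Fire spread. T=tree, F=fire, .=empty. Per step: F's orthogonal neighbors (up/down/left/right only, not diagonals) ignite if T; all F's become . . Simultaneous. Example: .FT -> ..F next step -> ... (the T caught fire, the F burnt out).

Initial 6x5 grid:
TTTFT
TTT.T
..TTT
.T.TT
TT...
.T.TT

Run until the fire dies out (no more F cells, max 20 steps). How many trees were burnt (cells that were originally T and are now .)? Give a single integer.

Answer: 13

Derivation:
Step 1: +2 fires, +1 burnt (F count now 2)
Step 2: +3 fires, +2 burnt (F count now 3)
Step 3: +4 fires, +3 burnt (F count now 4)
Step 4: +3 fires, +4 burnt (F count now 3)
Step 5: +1 fires, +3 burnt (F count now 1)
Step 6: +0 fires, +1 burnt (F count now 0)
Fire out after step 6
Initially T: 19, now '.': 24
Total burnt (originally-T cells now '.'): 13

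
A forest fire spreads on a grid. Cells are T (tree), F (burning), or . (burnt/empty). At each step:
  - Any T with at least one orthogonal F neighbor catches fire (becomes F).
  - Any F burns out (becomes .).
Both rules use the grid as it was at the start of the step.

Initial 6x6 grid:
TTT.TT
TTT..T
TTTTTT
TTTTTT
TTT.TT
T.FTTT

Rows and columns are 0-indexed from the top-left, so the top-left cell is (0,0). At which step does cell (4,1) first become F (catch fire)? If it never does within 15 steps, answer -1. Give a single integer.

Step 1: cell (4,1)='T' (+2 fires, +1 burnt)
Step 2: cell (4,1)='F' (+3 fires, +2 burnt)
  -> target ignites at step 2
Step 3: cell (4,1)='.' (+6 fires, +3 burnt)
Step 4: cell (4,1)='.' (+7 fires, +6 burnt)
Step 5: cell (4,1)='.' (+5 fires, +7 burnt)
Step 6: cell (4,1)='.' (+3 fires, +5 burnt)
Step 7: cell (4,1)='.' (+2 fires, +3 burnt)
Step 8: cell (4,1)='.' (+1 fires, +2 burnt)
Step 9: cell (4,1)='.' (+1 fires, +1 burnt)
Step 10: cell (4,1)='.' (+0 fires, +1 burnt)
  fire out at step 10

2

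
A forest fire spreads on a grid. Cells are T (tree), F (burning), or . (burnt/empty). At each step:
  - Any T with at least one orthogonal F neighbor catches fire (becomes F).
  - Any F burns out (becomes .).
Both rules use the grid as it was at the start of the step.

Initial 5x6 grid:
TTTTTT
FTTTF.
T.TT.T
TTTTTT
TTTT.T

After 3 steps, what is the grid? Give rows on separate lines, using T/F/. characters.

Step 1: 5 trees catch fire, 2 burn out
  FTTTFT
  .FTF..
  F.TT.T
  TTTTTT
  TTTT.T
Step 2: 6 trees catch fire, 5 burn out
  .FTF.F
  ..F...
  ..TF.T
  FTTTTT
  TTTT.T
Step 3: 5 trees catch fire, 6 burn out
  ..F...
  ......
  ..F..T
  .FTFTT
  FTTT.T

..F...
......
..F..T
.FTFTT
FTTT.T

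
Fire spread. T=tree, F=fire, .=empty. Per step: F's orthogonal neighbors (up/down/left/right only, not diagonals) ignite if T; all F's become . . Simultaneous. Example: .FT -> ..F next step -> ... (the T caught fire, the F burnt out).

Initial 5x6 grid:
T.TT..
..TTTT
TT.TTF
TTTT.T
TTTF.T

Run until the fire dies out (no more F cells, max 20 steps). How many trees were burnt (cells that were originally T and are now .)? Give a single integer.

Answer: 19

Derivation:
Step 1: +5 fires, +2 burnt (F count now 5)
Step 2: +5 fires, +5 burnt (F count now 5)
Step 3: +3 fires, +5 burnt (F count now 3)
Step 4: +4 fires, +3 burnt (F count now 4)
Step 5: +2 fires, +4 burnt (F count now 2)
Step 6: +0 fires, +2 burnt (F count now 0)
Fire out after step 6
Initially T: 20, now '.': 29
Total burnt (originally-T cells now '.'): 19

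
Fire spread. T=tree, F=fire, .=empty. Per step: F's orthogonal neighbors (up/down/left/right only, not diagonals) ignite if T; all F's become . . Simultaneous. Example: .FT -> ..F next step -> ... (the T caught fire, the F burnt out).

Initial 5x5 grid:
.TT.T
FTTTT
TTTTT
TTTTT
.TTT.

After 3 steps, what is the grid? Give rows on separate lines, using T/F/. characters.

Step 1: 2 trees catch fire, 1 burn out
  .TT.T
  .FTTT
  FTTTT
  TTTTT
  .TTT.
Step 2: 4 trees catch fire, 2 burn out
  .FT.T
  ..FTT
  .FTTT
  FTTTT
  .TTT.
Step 3: 4 trees catch fire, 4 burn out
  ..F.T
  ...FT
  ..FTT
  .FTTT
  .TTT.

..F.T
...FT
..FTT
.FTTT
.TTT.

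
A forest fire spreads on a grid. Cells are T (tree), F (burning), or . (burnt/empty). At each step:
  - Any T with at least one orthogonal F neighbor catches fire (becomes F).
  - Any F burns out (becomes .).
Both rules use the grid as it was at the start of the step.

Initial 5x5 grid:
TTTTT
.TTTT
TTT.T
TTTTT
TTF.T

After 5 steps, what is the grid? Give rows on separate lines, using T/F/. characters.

Step 1: 2 trees catch fire, 1 burn out
  TTTTT
  .TTTT
  TTT.T
  TTFTT
  TF..T
Step 2: 4 trees catch fire, 2 burn out
  TTTTT
  .TTTT
  TTF.T
  TF.FT
  F...T
Step 3: 4 trees catch fire, 4 burn out
  TTTTT
  .TFTT
  TF..T
  F...F
  ....T
Step 4: 6 trees catch fire, 4 burn out
  TTFTT
  .F.FT
  F...F
  .....
  ....F
Step 5: 3 trees catch fire, 6 burn out
  TF.FT
  ....F
  .....
  .....
  .....

TF.FT
....F
.....
.....
.....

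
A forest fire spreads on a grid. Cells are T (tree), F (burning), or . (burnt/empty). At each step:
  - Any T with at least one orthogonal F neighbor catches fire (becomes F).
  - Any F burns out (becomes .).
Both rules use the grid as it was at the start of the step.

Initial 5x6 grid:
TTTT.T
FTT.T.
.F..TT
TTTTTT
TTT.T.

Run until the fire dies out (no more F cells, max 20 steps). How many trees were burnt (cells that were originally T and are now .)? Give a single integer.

Step 1: +3 fires, +2 burnt (F count now 3)
Step 2: +5 fires, +3 burnt (F count now 5)
Step 3: +4 fires, +5 burnt (F count now 4)
Step 4: +2 fires, +4 burnt (F count now 2)
Step 5: +3 fires, +2 burnt (F count now 3)
Step 6: +2 fires, +3 burnt (F count now 2)
Step 7: +0 fires, +2 burnt (F count now 0)
Fire out after step 7
Initially T: 20, now '.': 29
Total burnt (originally-T cells now '.'): 19

Answer: 19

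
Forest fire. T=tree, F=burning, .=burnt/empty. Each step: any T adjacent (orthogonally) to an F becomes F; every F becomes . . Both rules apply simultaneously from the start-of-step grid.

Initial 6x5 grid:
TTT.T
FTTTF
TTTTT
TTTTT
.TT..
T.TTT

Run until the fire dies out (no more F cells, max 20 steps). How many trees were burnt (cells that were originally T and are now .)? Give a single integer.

Answer: 22

Derivation:
Step 1: +6 fires, +2 burnt (F count now 6)
Step 2: +6 fires, +6 burnt (F count now 6)
Step 3: +4 fires, +6 burnt (F count now 4)
Step 4: +2 fires, +4 burnt (F count now 2)
Step 5: +1 fires, +2 burnt (F count now 1)
Step 6: +1 fires, +1 burnt (F count now 1)
Step 7: +1 fires, +1 burnt (F count now 1)
Step 8: +1 fires, +1 burnt (F count now 1)
Step 9: +0 fires, +1 burnt (F count now 0)
Fire out after step 9
Initially T: 23, now '.': 29
Total burnt (originally-T cells now '.'): 22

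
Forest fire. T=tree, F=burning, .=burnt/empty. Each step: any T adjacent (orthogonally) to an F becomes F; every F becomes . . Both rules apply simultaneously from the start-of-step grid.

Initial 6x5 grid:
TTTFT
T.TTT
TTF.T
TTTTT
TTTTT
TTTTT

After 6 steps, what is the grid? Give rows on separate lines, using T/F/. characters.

Step 1: 6 trees catch fire, 2 burn out
  TTF.F
  T.FFT
  TF..T
  TTFTT
  TTTTT
  TTTTT
Step 2: 6 trees catch fire, 6 burn out
  TF...
  T...F
  F...T
  TF.FT
  TTFTT
  TTTTT
Step 3: 8 trees catch fire, 6 burn out
  F....
  F....
  ....F
  F...F
  TF.FT
  TTFTT
Step 4: 4 trees catch fire, 8 burn out
  .....
  .....
  .....
  .....
  F...F
  TF.FT
Step 5: 2 trees catch fire, 4 burn out
  .....
  .....
  .....
  .....
  .....
  F...F
Step 6: 0 trees catch fire, 2 burn out
  .....
  .....
  .....
  .....
  .....
  .....

.....
.....
.....
.....
.....
.....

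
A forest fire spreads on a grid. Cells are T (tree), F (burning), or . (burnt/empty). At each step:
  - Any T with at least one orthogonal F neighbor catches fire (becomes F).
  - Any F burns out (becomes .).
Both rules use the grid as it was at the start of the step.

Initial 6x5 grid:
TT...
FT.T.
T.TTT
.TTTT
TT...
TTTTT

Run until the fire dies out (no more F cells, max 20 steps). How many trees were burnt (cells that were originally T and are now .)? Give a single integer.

Answer: 4

Derivation:
Step 1: +3 fires, +1 burnt (F count now 3)
Step 2: +1 fires, +3 burnt (F count now 1)
Step 3: +0 fires, +1 burnt (F count now 0)
Fire out after step 3
Initially T: 19, now '.': 15
Total burnt (originally-T cells now '.'): 4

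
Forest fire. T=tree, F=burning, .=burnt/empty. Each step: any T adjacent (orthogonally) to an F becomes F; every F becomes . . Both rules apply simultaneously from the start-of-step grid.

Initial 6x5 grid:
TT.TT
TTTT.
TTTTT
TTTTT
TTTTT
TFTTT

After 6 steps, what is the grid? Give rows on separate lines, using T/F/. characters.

Step 1: 3 trees catch fire, 1 burn out
  TT.TT
  TTTT.
  TTTTT
  TTTTT
  TFTTT
  F.FTT
Step 2: 4 trees catch fire, 3 burn out
  TT.TT
  TTTT.
  TTTTT
  TFTTT
  F.FTT
  ...FT
Step 3: 5 trees catch fire, 4 burn out
  TT.TT
  TTTT.
  TFTTT
  F.FTT
  ...FT
  ....F
Step 4: 5 trees catch fire, 5 burn out
  TT.TT
  TFTT.
  F.FTT
  ...FT
  ....F
  .....
Step 5: 5 trees catch fire, 5 burn out
  TF.TT
  F.FT.
  ...FT
  ....F
  .....
  .....
Step 6: 3 trees catch fire, 5 burn out
  F..TT
  ...F.
  ....F
  .....
  .....
  .....

F..TT
...F.
....F
.....
.....
.....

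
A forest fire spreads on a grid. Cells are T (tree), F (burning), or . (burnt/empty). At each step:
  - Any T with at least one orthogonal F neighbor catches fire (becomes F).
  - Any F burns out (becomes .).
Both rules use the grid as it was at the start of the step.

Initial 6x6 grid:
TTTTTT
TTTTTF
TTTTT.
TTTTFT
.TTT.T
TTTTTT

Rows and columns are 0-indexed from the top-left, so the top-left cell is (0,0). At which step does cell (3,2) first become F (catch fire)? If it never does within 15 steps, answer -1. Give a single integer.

Step 1: cell (3,2)='T' (+5 fires, +2 burnt)
Step 2: cell (3,2)='F' (+6 fires, +5 burnt)
  -> target ignites at step 2
Step 3: cell (3,2)='.' (+7 fires, +6 burnt)
Step 4: cell (3,2)='.' (+7 fires, +7 burnt)
Step 5: cell (3,2)='.' (+4 fires, +7 burnt)
Step 6: cell (3,2)='.' (+2 fires, +4 burnt)
Step 7: cell (3,2)='.' (+0 fires, +2 burnt)
  fire out at step 7

2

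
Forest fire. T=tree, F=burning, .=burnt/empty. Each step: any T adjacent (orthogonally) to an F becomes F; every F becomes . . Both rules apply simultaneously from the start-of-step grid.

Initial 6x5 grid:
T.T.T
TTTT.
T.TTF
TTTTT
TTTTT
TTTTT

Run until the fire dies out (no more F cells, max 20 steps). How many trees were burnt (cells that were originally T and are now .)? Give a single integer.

Step 1: +2 fires, +1 burnt (F count now 2)
Step 2: +4 fires, +2 burnt (F count now 4)
Step 3: +4 fires, +4 burnt (F count now 4)
Step 4: +5 fires, +4 burnt (F count now 5)
Step 5: +4 fires, +5 burnt (F count now 4)
Step 6: +4 fires, +4 burnt (F count now 4)
Step 7: +1 fires, +4 burnt (F count now 1)
Step 8: +0 fires, +1 burnt (F count now 0)
Fire out after step 8
Initially T: 25, now '.': 29
Total burnt (originally-T cells now '.'): 24

Answer: 24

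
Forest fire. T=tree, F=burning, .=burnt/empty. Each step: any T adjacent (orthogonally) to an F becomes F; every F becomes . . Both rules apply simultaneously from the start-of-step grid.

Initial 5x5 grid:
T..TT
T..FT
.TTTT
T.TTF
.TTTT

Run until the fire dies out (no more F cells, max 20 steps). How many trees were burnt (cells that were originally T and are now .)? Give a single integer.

Step 1: +6 fires, +2 burnt (F count now 6)
Step 2: +4 fires, +6 burnt (F count now 4)
Step 3: +2 fires, +4 burnt (F count now 2)
Step 4: +1 fires, +2 burnt (F count now 1)
Step 5: +0 fires, +1 burnt (F count now 0)
Fire out after step 5
Initially T: 16, now '.': 22
Total burnt (originally-T cells now '.'): 13

Answer: 13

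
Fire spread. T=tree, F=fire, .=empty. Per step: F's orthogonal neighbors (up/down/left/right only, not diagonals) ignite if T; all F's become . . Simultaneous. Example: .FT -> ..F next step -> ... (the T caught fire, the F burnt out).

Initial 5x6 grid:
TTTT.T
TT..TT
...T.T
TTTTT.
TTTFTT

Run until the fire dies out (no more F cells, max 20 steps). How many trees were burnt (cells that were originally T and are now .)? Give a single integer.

Answer: 11

Derivation:
Step 1: +3 fires, +1 burnt (F count now 3)
Step 2: +5 fires, +3 burnt (F count now 5)
Step 3: +2 fires, +5 burnt (F count now 2)
Step 4: +1 fires, +2 burnt (F count now 1)
Step 5: +0 fires, +1 burnt (F count now 0)
Fire out after step 5
Initially T: 21, now '.': 20
Total burnt (originally-T cells now '.'): 11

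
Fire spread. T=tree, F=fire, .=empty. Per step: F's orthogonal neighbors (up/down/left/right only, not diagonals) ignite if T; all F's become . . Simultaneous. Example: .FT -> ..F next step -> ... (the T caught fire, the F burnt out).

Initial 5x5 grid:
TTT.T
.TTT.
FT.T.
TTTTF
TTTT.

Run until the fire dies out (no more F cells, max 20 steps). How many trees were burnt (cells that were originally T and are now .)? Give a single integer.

Step 1: +3 fires, +2 burnt (F count now 3)
Step 2: +6 fires, +3 burnt (F count now 6)
Step 3: +5 fires, +6 burnt (F count now 5)
Step 4: +2 fires, +5 burnt (F count now 2)
Step 5: +0 fires, +2 burnt (F count now 0)
Fire out after step 5
Initially T: 17, now '.': 24
Total burnt (originally-T cells now '.'): 16

Answer: 16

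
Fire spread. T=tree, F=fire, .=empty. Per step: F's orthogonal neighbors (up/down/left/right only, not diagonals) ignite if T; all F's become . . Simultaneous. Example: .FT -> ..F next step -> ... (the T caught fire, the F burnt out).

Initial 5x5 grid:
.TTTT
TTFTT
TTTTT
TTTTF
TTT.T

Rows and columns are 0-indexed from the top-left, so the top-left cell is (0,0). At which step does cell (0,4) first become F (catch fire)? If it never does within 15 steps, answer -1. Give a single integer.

Step 1: cell (0,4)='T' (+7 fires, +2 burnt)
Step 2: cell (0,4)='T' (+7 fires, +7 burnt)
Step 3: cell (0,4)='F' (+4 fires, +7 burnt)
  -> target ignites at step 3
Step 4: cell (0,4)='.' (+2 fires, +4 burnt)
Step 5: cell (0,4)='.' (+1 fires, +2 burnt)
Step 6: cell (0,4)='.' (+0 fires, +1 burnt)
  fire out at step 6

3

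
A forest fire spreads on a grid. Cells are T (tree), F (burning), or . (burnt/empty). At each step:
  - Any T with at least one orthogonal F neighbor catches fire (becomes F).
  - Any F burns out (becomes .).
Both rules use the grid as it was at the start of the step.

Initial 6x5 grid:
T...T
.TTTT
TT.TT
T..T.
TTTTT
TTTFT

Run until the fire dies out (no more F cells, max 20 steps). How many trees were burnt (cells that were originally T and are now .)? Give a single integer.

Answer: 20

Derivation:
Step 1: +3 fires, +1 burnt (F count now 3)
Step 2: +4 fires, +3 burnt (F count now 4)
Step 3: +3 fires, +4 burnt (F count now 3)
Step 4: +3 fires, +3 burnt (F count now 3)
Step 5: +3 fires, +3 burnt (F count now 3)
Step 6: +3 fires, +3 burnt (F count now 3)
Step 7: +1 fires, +3 burnt (F count now 1)
Step 8: +0 fires, +1 burnt (F count now 0)
Fire out after step 8
Initially T: 21, now '.': 29
Total burnt (originally-T cells now '.'): 20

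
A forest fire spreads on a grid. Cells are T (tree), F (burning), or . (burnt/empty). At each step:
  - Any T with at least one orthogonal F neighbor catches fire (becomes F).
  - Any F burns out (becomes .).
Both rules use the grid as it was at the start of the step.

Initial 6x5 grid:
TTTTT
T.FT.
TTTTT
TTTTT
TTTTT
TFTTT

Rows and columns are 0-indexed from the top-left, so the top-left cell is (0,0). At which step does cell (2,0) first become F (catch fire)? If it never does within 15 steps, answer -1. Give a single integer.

Step 1: cell (2,0)='T' (+6 fires, +2 burnt)
Step 2: cell (2,0)='T' (+9 fires, +6 burnt)
Step 3: cell (2,0)='F' (+8 fires, +9 burnt)
  -> target ignites at step 3
Step 4: cell (2,0)='.' (+3 fires, +8 burnt)
Step 5: cell (2,0)='.' (+0 fires, +3 burnt)
  fire out at step 5

3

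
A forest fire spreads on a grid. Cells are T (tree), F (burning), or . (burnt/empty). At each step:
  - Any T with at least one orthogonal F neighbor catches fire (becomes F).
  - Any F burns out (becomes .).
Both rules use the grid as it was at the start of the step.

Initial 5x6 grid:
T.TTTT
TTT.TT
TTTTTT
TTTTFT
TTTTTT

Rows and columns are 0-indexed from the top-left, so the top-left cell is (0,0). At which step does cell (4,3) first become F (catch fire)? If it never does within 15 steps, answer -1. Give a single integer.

Step 1: cell (4,3)='T' (+4 fires, +1 burnt)
Step 2: cell (4,3)='F' (+6 fires, +4 burnt)
  -> target ignites at step 2
Step 3: cell (4,3)='.' (+5 fires, +6 burnt)
Step 4: cell (4,3)='.' (+6 fires, +5 burnt)
Step 5: cell (4,3)='.' (+4 fires, +6 burnt)
Step 6: cell (4,3)='.' (+1 fires, +4 burnt)
Step 7: cell (4,3)='.' (+1 fires, +1 burnt)
Step 8: cell (4,3)='.' (+0 fires, +1 burnt)
  fire out at step 8

2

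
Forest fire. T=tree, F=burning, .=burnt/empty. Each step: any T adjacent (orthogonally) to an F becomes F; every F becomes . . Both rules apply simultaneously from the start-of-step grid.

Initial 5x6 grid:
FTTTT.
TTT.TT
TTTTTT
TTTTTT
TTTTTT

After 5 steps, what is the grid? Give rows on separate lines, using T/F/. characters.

Step 1: 2 trees catch fire, 1 burn out
  .FTTT.
  FTT.TT
  TTTTTT
  TTTTTT
  TTTTTT
Step 2: 3 trees catch fire, 2 burn out
  ..FTT.
  .FT.TT
  FTTTTT
  TTTTTT
  TTTTTT
Step 3: 4 trees catch fire, 3 burn out
  ...FT.
  ..F.TT
  .FTTTT
  FTTTTT
  TTTTTT
Step 4: 4 trees catch fire, 4 burn out
  ....F.
  ....TT
  ..FTTT
  .FTTTT
  FTTTTT
Step 5: 4 trees catch fire, 4 burn out
  ......
  ....FT
  ...FTT
  ..FTTT
  .FTTTT

......
....FT
...FTT
..FTTT
.FTTTT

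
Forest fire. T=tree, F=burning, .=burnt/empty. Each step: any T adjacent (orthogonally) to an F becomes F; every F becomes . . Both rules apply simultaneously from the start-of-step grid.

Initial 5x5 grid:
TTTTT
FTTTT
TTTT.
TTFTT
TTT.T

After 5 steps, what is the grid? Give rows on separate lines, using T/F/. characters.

Step 1: 7 trees catch fire, 2 burn out
  FTTTT
  .FTTT
  FTFT.
  TF.FT
  TTF.T
Step 2: 7 trees catch fire, 7 burn out
  .FTTT
  ..FTT
  .F.F.
  F...F
  TF..T
Step 3: 4 trees catch fire, 7 burn out
  ..FTT
  ...FT
  .....
  .....
  F...F
Step 4: 2 trees catch fire, 4 burn out
  ...FT
  ....F
  .....
  .....
  .....
Step 5: 1 trees catch fire, 2 burn out
  ....F
  .....
  .....
  .....
  .....

....F
.....
.....
.....
.....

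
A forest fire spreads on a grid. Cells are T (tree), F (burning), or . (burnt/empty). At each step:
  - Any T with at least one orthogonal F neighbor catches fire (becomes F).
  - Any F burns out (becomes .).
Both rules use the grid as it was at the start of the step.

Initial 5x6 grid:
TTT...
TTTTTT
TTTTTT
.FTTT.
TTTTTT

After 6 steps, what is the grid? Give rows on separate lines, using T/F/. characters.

Step 1: 3 trees catch fire, 1 burn out
  TTT...
  TTTTTT
  TFTTTT
  ..FTT.
  TFTTTT
Step 2: 6 trees catch fire, 3 burn out
  TTT...
  TFTTTT
  F.FTTT
  ...FT.
  F.FTTT
Step 3: 6 trees catch fire, 6 burn out
  TFT...
  F.FTTT
  ...FTT
  ....F.
  ...FTT
Step 4: 5 trees catch fire, 6 burn out
  F.F...
  ...FTT
  ....FT
  ......
  ....FT
Step 5: 3 trees catch fire, 5 burn out
  ......
  ....FT
  .....F
  ......
  .....F
Step 6: 1 trees catch fire, 3 burn out
  ......
  .....F
  ......
  ......
  ......

......
.....F
......
......
......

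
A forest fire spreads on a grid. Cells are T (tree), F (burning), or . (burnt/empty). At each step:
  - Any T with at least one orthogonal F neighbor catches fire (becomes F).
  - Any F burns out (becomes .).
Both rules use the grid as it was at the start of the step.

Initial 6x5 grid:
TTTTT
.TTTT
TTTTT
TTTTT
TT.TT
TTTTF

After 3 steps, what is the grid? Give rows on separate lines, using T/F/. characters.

Step 1: 2 trees catch fire, 1 burn out
  TTTTT
  .TTTT
  TTTTT
  TTTTT
  TT.TF
  TTTF.
Step 2: 3 trees catch fire, 2 burn out
  TTTTT
  .TTTT
  TTTTT
  TTTTF
  TT.F.
  TTF..
Step 3: 3 trees catch fire, 3 burn out
  TTTTT
  .TTTT
  TTTTF
  TTTF.
  TT...
  TF...

TTTTT
.TTTT
TTTTF
TTTF.
TT...
TF...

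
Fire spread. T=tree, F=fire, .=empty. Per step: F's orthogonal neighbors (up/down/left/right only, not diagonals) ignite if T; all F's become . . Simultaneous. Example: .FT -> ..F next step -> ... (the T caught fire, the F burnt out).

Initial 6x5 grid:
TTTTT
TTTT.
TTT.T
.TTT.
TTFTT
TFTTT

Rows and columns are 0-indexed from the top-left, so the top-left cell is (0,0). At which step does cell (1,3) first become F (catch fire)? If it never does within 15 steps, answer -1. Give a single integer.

Step 1: cell (1,3)='T' (+5 fires, +2 burnt)
Step 2: cell (1,3)='T' (+6 fires, +5 burnt)
Step 3: cell (1,3)='T' (+3 fires, +6 burnt)
Step 4: cell (1,3)='F' (+4 fires, +3 burnt)
  -> target ignites at step 4
Step 5: cell (1,3)='.' (+3 fires, +4 burnt)
Step 6: cell (1,3)='.' (+2 fires, +3 burnt)
Step 7: cell (1,3)='.' (+0 fires, +2 burnt)
  fire out at step 7

4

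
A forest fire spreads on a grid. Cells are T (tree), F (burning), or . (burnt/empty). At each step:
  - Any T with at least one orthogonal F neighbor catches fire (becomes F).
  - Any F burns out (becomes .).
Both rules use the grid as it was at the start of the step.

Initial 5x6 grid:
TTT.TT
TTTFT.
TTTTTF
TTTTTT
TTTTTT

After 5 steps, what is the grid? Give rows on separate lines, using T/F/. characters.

Step 1: 5 trees catch fire, 2 burn out
  TTT.TT
  TTF.F.
  TTTFF.
  TTTTTF
  TTTTTT
Step 2: 7 trees catch fire, 5 burn out
  TTF.FT
  TF....
  TTF...
  TTTFF.
  TTTTTF
Step 3: 7 trees catch fire, 7 burn out
  TF...F
  F.....
  TF....
  TTF...
  TTTFF.
Step 4: 4 trees catch fire, 7 burn out
  F.....
  ......
  F.....
  TF....
  TTF...
Step 5: 2 trees catch fire, 4 burn out
  ......
  ......
  ......
  F.....
  TF....

......
......
......
F.....
TF....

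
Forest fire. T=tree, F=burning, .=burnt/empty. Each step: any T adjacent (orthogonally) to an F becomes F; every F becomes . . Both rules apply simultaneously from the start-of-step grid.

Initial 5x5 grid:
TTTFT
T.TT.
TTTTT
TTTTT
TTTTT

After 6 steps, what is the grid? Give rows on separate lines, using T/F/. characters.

Step 1: 3 trees catch fire, 1 burn out
  TTF.F
  T.TF.
  TTTTT
  TTTTT
  TTTTT
Step 2: 3 trees catch fire, 3 burn out
  TF...
  T.F..
  TTTFT
  TTTTT
  TTTTT
Step 3: 4 trees catch fire, 3 burn out
  F....
  T....
  TTF.F
  TTTFT
  TTTTT
Step 4: 5 trees catch fire, 4 burn out
  .....
  F....
  TF...
  TTF.F
  TTTFT
Step 5: 4 trees catch fire, 5 burn out
  .....
  .....
  F....
  TF...
  TTF.F
Step 6: 2 trees catch fire, 4 burn out
  .....
  .....
  .....
  F....
  TF...

.....
.....
.....
F....
TF...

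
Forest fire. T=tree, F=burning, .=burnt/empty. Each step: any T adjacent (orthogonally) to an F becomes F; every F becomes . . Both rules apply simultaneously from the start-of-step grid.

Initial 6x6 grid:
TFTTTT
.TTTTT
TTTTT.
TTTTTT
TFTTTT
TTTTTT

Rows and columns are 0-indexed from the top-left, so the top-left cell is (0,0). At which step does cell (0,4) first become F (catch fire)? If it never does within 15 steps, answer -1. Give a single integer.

Step 1: cell (0,4)='T' (+7 fires, +2 burnt)
Step 2: cell (0,4)='T' (+8 fires, +7 burnt)
Step 3: cell (0,4)='F' (+7 fires, +8 burnt)
  -> target ignites at step 3
Step 4: cell (0,4)='.' (+6 fires, +7 burnt)
Step 5: cell (0,4)='.' (+4 fires, +6 burnt)
Step 6: cell (0,4)='.' (+0 fires, +4 burnt)
  fire out at step 6

3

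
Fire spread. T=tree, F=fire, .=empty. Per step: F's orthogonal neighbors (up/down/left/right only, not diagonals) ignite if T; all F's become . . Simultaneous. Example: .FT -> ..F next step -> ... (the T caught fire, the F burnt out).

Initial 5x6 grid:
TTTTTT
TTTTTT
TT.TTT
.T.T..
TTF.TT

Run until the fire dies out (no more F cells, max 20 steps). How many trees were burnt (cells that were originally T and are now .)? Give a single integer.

Step 1: +1 fires, +1 burnt (F count now 1)
Step 2: +2 fires, +1 burnt (F count now 2)
Step 3: +1 fires, +2 burnt (F count now 1)
Step 4: +2 fires, +1 burnt (F count now 2)
Step 5: +3 fires, +2 burnt (F count now 3)
Step 6: +3 fires, +3 burnt (F count now 3)
Step 7: +3 fires, +3 burnt (F count now 3)
Step 8: +4 fires, +3 burnt (F count now 4)
Step 9: +2 fires, +4 burnt (F count now 2)
Step 10: +0 fires, +2 burnt (F count now 0)
Fire out after step 10
Initially T: 23, now '.': 28
Total burnt (originally-T cells now '.'): 21

Answer: 21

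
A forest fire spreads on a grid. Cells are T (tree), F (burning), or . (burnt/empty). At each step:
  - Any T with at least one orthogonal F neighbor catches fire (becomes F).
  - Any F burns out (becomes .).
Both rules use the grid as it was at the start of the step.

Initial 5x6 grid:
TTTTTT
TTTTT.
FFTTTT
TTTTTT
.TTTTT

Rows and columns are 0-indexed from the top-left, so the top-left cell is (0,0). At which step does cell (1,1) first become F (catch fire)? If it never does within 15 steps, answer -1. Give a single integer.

Step 1: cell (1,1)='F' (+5 fires, +2 burnt)
  -> target ignites at step 1
Step 2: cell (1,1)='.' (+6 fires, +5 burnt)
Step 3: cell (1,1)='.' (+5 fires, +6 burnt)
Step 4: cell (1,1)='.' (+5 fires, +5 burnt)
Step 5: cell (1,1)='.' (+3 fires, +5 burnt)
Step 6: cell (1,1)='.' (+2 fires, +3 burnt)
Step 7: cell (1,1)='.' (+0 fires, +2 burnt)
  fire out at step 7

1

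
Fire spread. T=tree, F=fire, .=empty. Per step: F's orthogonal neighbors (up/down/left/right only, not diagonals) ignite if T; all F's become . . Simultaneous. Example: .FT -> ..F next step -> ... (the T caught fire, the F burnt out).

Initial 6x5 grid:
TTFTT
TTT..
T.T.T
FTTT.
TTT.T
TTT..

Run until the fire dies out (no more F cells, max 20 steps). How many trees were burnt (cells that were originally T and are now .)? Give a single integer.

Step 1: +6 fires, +2 burnt (F count now 6)
Step 2: +8 fires, +6 burnt (F count now 8)
Step 3: +3 fires, +8 burnt (F count now 3)
Step 4: +1 fires, +3 burnt (F count now 1)
Step 5: +0 fires, +1 burnt (F count now 0)
Fire out after step 5
Initially T: 20, now '.': 28
Total burnt (originally-T cells now '.'): 18

Answer: 18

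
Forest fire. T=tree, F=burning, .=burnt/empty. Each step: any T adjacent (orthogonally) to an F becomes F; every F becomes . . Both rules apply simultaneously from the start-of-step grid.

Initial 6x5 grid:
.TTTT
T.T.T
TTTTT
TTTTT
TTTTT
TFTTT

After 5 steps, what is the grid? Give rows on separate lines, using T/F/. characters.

Step 1: 3 trees catch fire, 1 burn out
  .TTTT
  T.T.T
  TTTTT
  TTTTT
  TFTTT
  F.FTT
Step 2: 4 trees catch fire, 3 burn out
  .TTTT
  T.T.T
  TTTTT
  TFTTT
  F.FTT
  ...FT
Step 3: 5 trees catch fire, 4 burn out
  .TTTT
  T.T.T
  TFTTT
  F.FTT
  ...FT
  ....F
Step 4: 4 trees catch fire, 5 burn out
  .TTTT
  T.T.T
  F.FTT
  ...FT
  ....F
  .....
Step 5: 4 trees catch fire, 4 burn out
  .TTTT
  F.F.T
  ...FT
  ....F
  .....
  .....

.TTTT
F.F.T
...FT
....F
.....
.....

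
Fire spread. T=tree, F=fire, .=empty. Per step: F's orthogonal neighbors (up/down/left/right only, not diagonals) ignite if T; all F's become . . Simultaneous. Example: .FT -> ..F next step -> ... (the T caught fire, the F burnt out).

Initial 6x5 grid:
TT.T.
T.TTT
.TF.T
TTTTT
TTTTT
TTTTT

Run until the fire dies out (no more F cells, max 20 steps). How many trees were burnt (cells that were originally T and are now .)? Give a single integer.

Step 1: +3 fires, +1 burnt (F count now 3)
Step 2: +4 fires, +3 burnt (F count now 4)
Step 3: +7 fires, +4 burnt (F count now 7)
Step 4: +5 fires, +7 burnt (F count now 5)
Step 5: +2 fires, +5 burnt (F count now 2)
Step 6: +0 fires, +2 burnt (F count now 0)
Fire out after step 6
Initially T: 24, now '.': 27
Total burnt (originally-T cells now '.'): 21

Answer: 21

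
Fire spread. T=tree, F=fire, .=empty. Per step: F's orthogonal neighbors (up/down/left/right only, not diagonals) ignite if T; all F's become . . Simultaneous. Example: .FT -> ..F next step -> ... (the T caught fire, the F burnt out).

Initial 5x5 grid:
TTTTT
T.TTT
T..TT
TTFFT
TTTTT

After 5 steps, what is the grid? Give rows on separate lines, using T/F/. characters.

Step 1: 5 trees catch fire, 2 burn out
  TTTTT
  T.TTT
  T..FT
  TF..F
  TTFFT
Step 2: 5 trees catch fire, 5 burn out
  TTTTT
  T.TFT
  T...F
  F....
  TF..F
Step 3: 5 trees catch fire, 5 burn out
  TTTFT
  T.F.F
  F....
  .....
  F....
Step 4: 3 trees catch fire, 5 burn out
  TTF.F
  F....
  .....
  .....
  .....
Step 5: 2 trees catch fire, 3 burn out
  FF...
  .....
  .....
  .....
  .....

FF...
.....
.....
.....
.....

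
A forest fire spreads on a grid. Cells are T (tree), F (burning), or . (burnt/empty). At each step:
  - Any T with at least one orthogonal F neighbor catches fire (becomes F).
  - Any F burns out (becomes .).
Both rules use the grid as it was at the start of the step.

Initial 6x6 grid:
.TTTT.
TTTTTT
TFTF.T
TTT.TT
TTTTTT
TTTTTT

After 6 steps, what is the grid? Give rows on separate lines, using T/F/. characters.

Step 1: 5 trees catch fire, 2 burn out
  .TTTT.
  TFTFTT
  F.F..T
  TFT.TT
  TTTTTT
  TTTTTT
Step 2: 8 trees catch fire, 5 burn out
  .FTFT.
  F.F.FT
  .....T
  F.F.TT
  TFTTTT
  TTTTTT
Step 3: 6 trees catch fire, 8 burn out
  ..F.F.
  .....F
  .....T
  ....TT
  F.FTTT
  TFTTTT
Step 4: 4 trees catch fire, 6 burn out
  ......
  ......
  .....F
  ....TT
  ...FTT
  F.FTTT
Step 5: 3 trees catch fire, 4 burn out
  ......
  ......
  ......
  ....TF
  ....FT
  ...FTT
Step 6: 3 trees catch fire, 3 burn out
  ......
  ......
  ......
  ....F.
  .....F
  ....FT

......
......
......
....F.
.....F
....FT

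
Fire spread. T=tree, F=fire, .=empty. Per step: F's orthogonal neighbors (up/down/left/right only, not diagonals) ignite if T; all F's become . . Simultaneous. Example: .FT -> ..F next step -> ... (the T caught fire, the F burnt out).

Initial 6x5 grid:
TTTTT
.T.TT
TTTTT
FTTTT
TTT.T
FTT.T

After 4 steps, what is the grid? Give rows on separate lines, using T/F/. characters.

Step 1: 4 trees catch fire, 2 burn out
  TTTTT
  .T.TT
  FTTTT
  .FTTT
  FTT.T
  .FT.T
Step 2: 4 trees catch fire, 4 burn out
  TTTTT
  .T.TT
  .FTTT
  ..FTT
  .FT.T
  ..F.T
Step 3: 4 trees catch fire, 4 burn out
  TTTTT
  .F.TT
  ..FTT
  ...FT
  ..F.T
  ....T
Step 4: 3 trees catch fire, 4 burn out
  TFTTT
  ...TT
  ...FT
  ....F
  ....T
  ....T

TFTTT
...TT
...FT
....F
....T
....T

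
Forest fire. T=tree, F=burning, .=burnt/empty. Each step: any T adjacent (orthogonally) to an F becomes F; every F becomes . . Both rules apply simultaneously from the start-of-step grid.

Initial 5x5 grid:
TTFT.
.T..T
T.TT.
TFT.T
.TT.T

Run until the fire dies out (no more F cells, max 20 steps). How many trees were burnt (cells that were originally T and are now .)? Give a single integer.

Step 1: +5 fires, +2 burnt (F count now 5)
Step 2: +5 fires, +5 burnt (F count now 5)
Step 3: +1 fires, +5 burnt (F count now 1)
Step 4: +0 fires, +1 burnt (F count now 0)
Fire out after step 4
Initially T: 14, now '.': 22
Total burnt (originally-T cells now '.'): 11

Answer: 11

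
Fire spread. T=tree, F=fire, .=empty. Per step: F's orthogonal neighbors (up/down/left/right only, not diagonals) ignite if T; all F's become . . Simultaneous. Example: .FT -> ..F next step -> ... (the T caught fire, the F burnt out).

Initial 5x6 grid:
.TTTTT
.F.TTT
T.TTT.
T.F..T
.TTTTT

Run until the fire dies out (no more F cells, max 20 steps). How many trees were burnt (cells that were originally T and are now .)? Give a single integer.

Answer: 17

Derivation:
Step 1: +3 fires, +2 burnt (F count now 3)
Step 2: +4 fires, +3 burnt (F count now 4)
Step 3: +4 fires, +4 burnt (F count now 4)
Step 4: +3 fires, +4 burnt (F count now 3)
Step 5: +3 fires, +3 burnt (F count now 3)
Step 6: +0 fires, +3 burnt (F count now 0)
Fire out after step 6
Initially T: 19, now '.': 28
Total burnt (originally-T cells now '.'): 17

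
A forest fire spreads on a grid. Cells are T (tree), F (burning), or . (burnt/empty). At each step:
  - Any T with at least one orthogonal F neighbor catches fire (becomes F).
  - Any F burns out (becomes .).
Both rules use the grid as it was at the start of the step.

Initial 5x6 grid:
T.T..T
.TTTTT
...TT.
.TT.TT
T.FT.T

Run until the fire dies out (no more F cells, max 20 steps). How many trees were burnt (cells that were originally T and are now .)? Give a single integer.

Answer: 3

Derivation:
Step 1: +2 fires, +1 burnt (F count now 2)
Step 2: +1 fires, +2 burnt (F count now 1)
Step 3: +0 fires, +1 burnt (F count now 0)
Fire out after step 3
Initially T: 17, now '.': 16
Total burnt (originally-T cells now '.'): 3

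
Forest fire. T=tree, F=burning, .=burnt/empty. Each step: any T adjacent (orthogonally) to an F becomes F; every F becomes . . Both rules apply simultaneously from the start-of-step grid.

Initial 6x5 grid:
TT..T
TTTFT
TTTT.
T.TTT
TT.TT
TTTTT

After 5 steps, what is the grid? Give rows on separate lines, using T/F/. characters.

Step 1: 3 trees catch fire, 1 burn out
  TT..T
  TTF.F
  TTTF.
  T.TTT
  TT.TT
  TTTTT
Step 2: 4 trees catch fire, 3 burn out
  TT..F
  TF...
  TTF..
  T.TFT
  TT.TT
  TTTTT
Step 3: 6 trees catch fire, 4 burn out
  TF...
  F....
  TF...
  T.F.F
  TT.FT
  TTTTT
Step 4: 4 trees catch fire, 6 burn out
  F....
  .....
  F....
  T....
  TT..F
  TTTFT
Step 5: 3 trees catch fire, 4 burn out
  .....
  .....
  .....
  F....
  TT...
  TTF.F

.....
.....
.....
F....
TT...
TTF.F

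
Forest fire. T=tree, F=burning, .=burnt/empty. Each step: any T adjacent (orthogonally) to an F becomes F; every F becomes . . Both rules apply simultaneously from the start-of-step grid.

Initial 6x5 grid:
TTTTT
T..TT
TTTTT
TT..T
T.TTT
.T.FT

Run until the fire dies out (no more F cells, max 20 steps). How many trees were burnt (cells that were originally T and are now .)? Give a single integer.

Step 1: +2 fires, +1 burnt (F count now 2)
Step 2: +2 fires, +2 burnt (F count now 2)
Step 3: +1 fires, +2 burnt (F count now 1)
Step 4: +1 fires, +1 burnt (F count now 1)
Step 5: +2 fires, +1 burnt (F count now 2)
Step 6: +3 fires, +2 burnt (F count now 3)
Step 7: +2 fires, +3 burnt (F count now 2)
Step 8: +3 fires, +2 burnt (F count now 3)
Step 9: +3 fires, +3 burnt (F count now 3)
Step 10: +2 fires, +3 burnt (F count now 2)
Step 11: +0 fires, +2 burnt (F count now 0)
Fire out after step 11
Initially T: 22, now '.': 29
Total burnt (originally-T cells now '.'): 21

Answer: 21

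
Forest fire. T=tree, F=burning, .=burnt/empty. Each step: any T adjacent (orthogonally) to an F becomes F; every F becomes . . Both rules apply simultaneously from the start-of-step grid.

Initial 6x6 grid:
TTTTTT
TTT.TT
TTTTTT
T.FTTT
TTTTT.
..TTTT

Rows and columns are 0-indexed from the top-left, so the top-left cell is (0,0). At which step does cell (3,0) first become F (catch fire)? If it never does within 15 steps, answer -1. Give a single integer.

Step 1: cell (3,0)='T' (+3 fires, +1 burnt)
Step 2: cell (3,0)='T' (+7 fires, +3 burnt)
Step 3: cell (3,0)='T' (+8 fires, +7 burnt)
Step 4: cell (3,0)='F' (+7 fires, +8 burnt)
  -> target ignites at step 4
Step 5: cell (3,0)='.' (+4 fires, +7 burnt)
Step 6: cell (3,0)='.' (+1 fires, +4 burnt)
Step 7: cell (3,0)='.' (+0 fires, +1 burnt)
  fire out at step 7

4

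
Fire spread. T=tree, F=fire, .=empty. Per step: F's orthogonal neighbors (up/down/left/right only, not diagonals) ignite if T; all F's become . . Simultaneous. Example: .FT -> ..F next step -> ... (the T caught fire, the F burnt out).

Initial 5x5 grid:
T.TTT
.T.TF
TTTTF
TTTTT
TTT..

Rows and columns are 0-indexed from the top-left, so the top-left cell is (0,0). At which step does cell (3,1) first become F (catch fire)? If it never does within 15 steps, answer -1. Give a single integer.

Step 1: cell (3,1)='T' (+4 fires, +2 burnt)
Step 2: cell (3,1)='T' (+3 fires, +4 burnt)
Step 3: cell (3,1)='T' (+3 fires, +3 burnt)
Step 4: cell (3,1)='F' (+4 fires, +3 burnt)
  -> target ignites at step 4
Step 5: cell (3,1)='.' (+2 fires, +4 burnt)
Step 6: cell (3,1)='.' (+1 fires, +2 burnt)
Step 7: cell (3,1)='.' (+0 fires, +1 burnt)
  fire out at step 7

4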